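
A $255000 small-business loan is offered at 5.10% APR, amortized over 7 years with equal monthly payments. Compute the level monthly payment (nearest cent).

$3,616.14

Monthly rate = 5.1%/12 = 0.0042500; payment = 255,000 × 0.0042500 / (1 − (1+0.0042500)^−84) = $3,616.14.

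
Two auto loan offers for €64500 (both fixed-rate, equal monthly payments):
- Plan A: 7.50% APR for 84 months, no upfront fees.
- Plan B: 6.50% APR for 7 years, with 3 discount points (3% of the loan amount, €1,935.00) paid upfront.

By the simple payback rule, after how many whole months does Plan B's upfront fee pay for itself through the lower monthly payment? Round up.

62 months

Plan A: at 7.50% the monthly rate is 0.0062500, so the payment is 64,500 × 0.0062500 / (1 − 1.0062500^−84) = €989.32.
Plan B: monthly rate = 6.5%/12 = 0.0054167; payment = 64,500 × 0.0054167 / (1 − (1+0.0054167)^−84) = €957.79.
Monthly savings = €989.32 − €957.79 = €31.53.
Break-even = €1,935.00 / €31.53 = 61.37 → 62 months.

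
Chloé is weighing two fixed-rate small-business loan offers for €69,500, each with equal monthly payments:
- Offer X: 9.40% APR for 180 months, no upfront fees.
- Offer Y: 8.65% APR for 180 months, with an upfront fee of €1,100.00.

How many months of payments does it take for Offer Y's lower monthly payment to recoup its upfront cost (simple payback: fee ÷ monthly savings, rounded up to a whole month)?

36 months

Offer X: monthly rate = 9.4%/12 = 0.0078333; payment = 69,500 × 0.0078333 / (1 − (1+0.0078333)^−180) = €721.55.
Offer Y: monthly rate = 8.65%/12 = 0.0072083; payment = 69,500 × 0.0072083 / (1 − (1+0.0072083)^−180) = €690.52.
Monthly savings = €721.55 − €690.52 = €31.03.
Break-even = €1,100.00 / €31.03 = 35.45 → 36 months.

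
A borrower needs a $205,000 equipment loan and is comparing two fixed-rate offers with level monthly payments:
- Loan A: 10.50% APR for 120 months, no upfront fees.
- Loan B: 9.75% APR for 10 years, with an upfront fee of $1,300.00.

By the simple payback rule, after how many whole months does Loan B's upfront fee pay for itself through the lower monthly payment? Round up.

Loan A: monthly rate = 10.5%/12 = 0.0087500; payment = 205,000 × 0.0087500 / (1 − (1+0.0087500)^−120) = $2,766.17.
Loan B: monthly rate = 9.75%/12 = 0.0081250; payment = 205,000 × 0.0081250 / (1 − (1+0.0081250)^−120) = $2,680.79.
Monthly savings = $2,766.17 − $2,680.79 = $85.38.
Break-even = $1,300.00 / $85.38 = 15.23 → 16 months.

16 months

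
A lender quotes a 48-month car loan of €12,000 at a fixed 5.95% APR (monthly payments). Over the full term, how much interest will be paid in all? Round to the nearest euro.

Monthly rate = 5.95%/12 = 0.0049583; payment = 12,000 × 0.0049583 / (1 − (1+0.0049583)^−48) = €281.55.
Total paid = 48 × €281.55 = €13,514.40; interest = €13,514.40 − €12,000 = €1,514.40.

€1,514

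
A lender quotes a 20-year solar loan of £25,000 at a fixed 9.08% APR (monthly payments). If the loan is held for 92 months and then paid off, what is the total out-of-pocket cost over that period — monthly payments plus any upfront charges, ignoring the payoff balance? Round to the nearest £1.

Monthly rate = 9.08%/12 = 0.0075667; payment = 25,000 × 0.0075667 / (1 − (1+0.0075667)^−240) = £226.22.
Total outlay = 92 × £226.22 = £20,812.24.

£20,812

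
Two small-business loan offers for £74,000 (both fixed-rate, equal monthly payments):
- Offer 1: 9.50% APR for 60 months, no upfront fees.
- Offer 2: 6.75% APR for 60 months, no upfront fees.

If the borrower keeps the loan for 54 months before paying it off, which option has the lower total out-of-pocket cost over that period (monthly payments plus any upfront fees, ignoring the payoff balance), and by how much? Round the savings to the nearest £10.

Offer 2 by £5,270

Offer 1: monthly rate = 9.5%/12 = 0.0079167; payment = 74,000 × 0.0079167 / (1 − (1+0.0079167)^−60) = £1,554.14.
Offer 2: monthly rate = 6.75%/12 = 0.0056250; payment = 74,000 × 0.0056250 / (1 − (1+0.0056250)^−60) = £1,456.58.
Over 54 months: Offer 1 costs 54 × £1,554.14 = £83,923.56; Offer 2 costs 54 × £1,456.58 = £78,655.32.
Offer 2 is cheaper by £83,923.56 − £78,655.32 = £5,268.24.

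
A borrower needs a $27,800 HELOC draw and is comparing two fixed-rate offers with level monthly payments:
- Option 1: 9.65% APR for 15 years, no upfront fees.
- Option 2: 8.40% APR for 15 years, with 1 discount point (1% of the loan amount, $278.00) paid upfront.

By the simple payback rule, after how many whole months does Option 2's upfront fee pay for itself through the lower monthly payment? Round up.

Option 1: at 9.65% the monthly rate is 0.0080417, so the payment is 27,800 × 0.0080417 / (1 − 1.0080417^−180) = $292.82.
Option 2: at 8.40% the monthly rate is 0.0070000, so the payment is 27,800 × 0.0070000 / (1 − 1.0070000^−180) = $272.13.
Monthly savings = $292.82 − $272.13 = $20.69.
Break-even = $278.00 / $20.69 = 13.44 → 14 months.

14 months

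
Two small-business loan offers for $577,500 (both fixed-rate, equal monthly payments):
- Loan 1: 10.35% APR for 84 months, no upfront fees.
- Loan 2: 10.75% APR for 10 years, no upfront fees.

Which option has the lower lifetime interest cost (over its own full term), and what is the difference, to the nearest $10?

Loan 1: monthly rate = 10.35%/12 = 0.0086250; payment = 577,500 × 0.0086250 / (1 − (1+0.0086250)^−84) = $9,691.94.
Total interest on Loan 1 = 84 × $9,691.94 − $577,500 = $236,622.96.
Loan 2: monthly rate = 10.75%/12 = 0.0089583; payment = 577,500 × 0.0089583 / (1 − (1+0.0089583)^−120) = $7,873.56.
Total interest on Loan 2 = 120 × $7,873.56 − $577,500 = $367,327.20.
Loan 1 is lower by $130,704.24.

Loan 1 by $130,700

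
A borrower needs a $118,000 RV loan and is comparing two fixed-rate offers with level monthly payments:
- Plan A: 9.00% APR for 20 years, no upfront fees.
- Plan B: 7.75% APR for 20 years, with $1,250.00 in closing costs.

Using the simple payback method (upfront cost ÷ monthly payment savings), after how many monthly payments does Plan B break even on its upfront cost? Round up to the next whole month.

14 months

Plan A: at 9.00% the monthly rate is 0.0075000, so the payment is 118,000 × 0.0075000 / (1 − 1.0075000^−240) = $1,061.68.
Plan B: at 7.75% the monthly rate is 0.0064583, so the payment is 118,000 × 0.0064583 / (1 − 1.0064583^−240) = $968.72.
Monthly savings = $1,061.68 − $968.72 = $92.96.
Break-even = $1,250.00 / $92.96 = 13.45 → 14 months.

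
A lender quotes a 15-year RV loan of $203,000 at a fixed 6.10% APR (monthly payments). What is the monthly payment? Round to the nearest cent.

At 6.10% the monthly rate is 0.0050833, so the payment is 203,000 × 0.0050833 / (1 − 1.0050833^−180) = $1,724.02.

$1,724.02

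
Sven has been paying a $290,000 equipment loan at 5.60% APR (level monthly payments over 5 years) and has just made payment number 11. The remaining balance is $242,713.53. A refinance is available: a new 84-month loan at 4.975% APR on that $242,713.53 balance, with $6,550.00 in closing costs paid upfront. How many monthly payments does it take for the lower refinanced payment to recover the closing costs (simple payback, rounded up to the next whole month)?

4 months

Current payment = 290,000 × 5.6%/12 / (1 − (1+0.0046667)^−60) = $5,552.73.
Refinanced payment = 242,713.53 × 0.0041458 / (1 − (1+0.0041458)^−84) = $3,427.64.
Monthly savings = $5,552.73 − $3,427.64 = $2,125.09.
Break-even = $6,550.00 / $2,125.09 = 3.08 → 4 months.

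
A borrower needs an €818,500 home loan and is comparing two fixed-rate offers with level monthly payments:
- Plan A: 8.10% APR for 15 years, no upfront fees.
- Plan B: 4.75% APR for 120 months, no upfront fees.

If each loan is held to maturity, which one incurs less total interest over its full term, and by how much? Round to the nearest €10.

Plan B by €386,670

Plan A: monthly rate = 8.1%/12 = 0.0067500; payment = 818,500 × 0.0067500 / (1 − (1+0.0067500)^−180) = €7,869.34.
Total interest on Plan A = 180 × €7,869.34 − €818,500 = €597,981.20.
Plan B: at 4.75% the monthly rate is 0.0039583, so the payment is 818,500 × 0.0039583 / (1 − 1.0039583^−120) = €8,581.79.
Total interest on Plan B = 120 × €8,581.79 − €818,500 = €211,314.80.
Plan B is lower by €386,666.40.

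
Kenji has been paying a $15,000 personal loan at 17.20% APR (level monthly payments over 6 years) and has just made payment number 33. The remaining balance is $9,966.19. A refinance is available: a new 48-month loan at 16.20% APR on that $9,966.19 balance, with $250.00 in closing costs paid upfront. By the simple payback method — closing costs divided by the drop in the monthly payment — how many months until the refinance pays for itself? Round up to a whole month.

5 months

Current payment = 15,000 × 17.2%/12 / (1 − (1+0.0143333)^−72) = $335.37.
Refinanced payment = 9,966.19 × 0.0135000 / (1 − (1+0.0135000)^−48) = $283.47.
Monthly savings = $335.37 − $283.47 = $51.90.
Break-even = $250.00 / $51.90 = 4.82 → 5 months.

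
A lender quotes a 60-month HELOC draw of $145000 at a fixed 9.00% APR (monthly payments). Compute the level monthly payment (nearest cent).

Monthly rate = 9%/12 = 0.0075000; payment = 145,000 × 0.0075000 / (1 − (1+0.0075000)^−60) = $3,009.96.

$3,009.96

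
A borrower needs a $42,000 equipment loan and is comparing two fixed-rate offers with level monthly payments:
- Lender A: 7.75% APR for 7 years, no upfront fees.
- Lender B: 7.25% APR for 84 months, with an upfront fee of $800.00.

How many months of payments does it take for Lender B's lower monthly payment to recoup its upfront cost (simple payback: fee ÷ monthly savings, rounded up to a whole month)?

Lender A: monthly rate = 7.75%/12 = 0.0064583; payment = 42,000 × 0.0064583 / (1 − (1+0.0064583)^−84) = $649.40.
Lender B: monthly rate = 7.25%/12 = 0.0060417; payment = 42,000 × 0.0060417 / (1 − (1+0.0060417)^−84) = $639.04.
Monthly savings = $649.40 − $639.04 = $10.36.
Break-even = $800.00 / $10.36 = 77.22 → 78 months.

78 months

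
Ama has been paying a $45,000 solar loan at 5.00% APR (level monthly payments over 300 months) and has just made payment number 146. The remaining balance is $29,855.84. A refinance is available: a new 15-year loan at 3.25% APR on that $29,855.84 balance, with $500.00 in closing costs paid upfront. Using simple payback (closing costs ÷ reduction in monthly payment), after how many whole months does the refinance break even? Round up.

Current payment = 45,000 × 5%/12 / (1 − (1+0.0041667)^−300) = $263.07.
Refinanced payment = 29,855.84 × 0.0027083 / (1 − (1+0.0027083)^−180) = $209.79.
Monthly savings = $263.07 − $209.79 = $53.28.
Break-even = $500.00 / $53.28 = 9.38 → 10 months.

10 months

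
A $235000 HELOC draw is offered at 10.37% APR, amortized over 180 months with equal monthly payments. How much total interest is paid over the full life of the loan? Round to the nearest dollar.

Monthly rate = 10.37%/12 = 0.0086417; payment = 235,000 × 0.0086417 / (1 − (1+0.0086417)^−180) = $2,578.78.
Total paid = 180 × $2,578.78 = $464,180.40; interest = $464,180.40 − $235,000 = $229,180.40.

$229,180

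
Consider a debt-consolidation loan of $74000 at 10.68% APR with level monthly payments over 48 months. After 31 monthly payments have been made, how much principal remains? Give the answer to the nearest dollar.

With monthly rate i = 10.68%/12 = 0.0089000, the balance after k of n payments is P · [(1+i)^n − (1+i)^k] / [(1+i)^n − 1].
(1+0.0089000)^48 = 1.53006492 and (1+0.0089000)^31 = 1.31610877, so the balance is 74,000 × (1.53006492 − 1.31610877) / (1.53006492 − 1) = $29,869.46.

$29,869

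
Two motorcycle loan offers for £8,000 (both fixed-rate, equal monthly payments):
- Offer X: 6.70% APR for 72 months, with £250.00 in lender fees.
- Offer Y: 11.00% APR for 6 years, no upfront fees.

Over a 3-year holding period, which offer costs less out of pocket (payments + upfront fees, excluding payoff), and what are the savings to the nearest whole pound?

Offer X: at 6.70% the monthly rate is 0.0055833, so the payment is 8,000 × 0.0055833 / (1 − 1.0055833^−72) = £135.24.
Offer Y: at 11.00% the monthly rate is 0.0091667, so the payment is 8,000 × 0.0091667 / (1 − 1.0091667^−72) = £152.27.
Over 36 months: Offer X costs 36 × £135.24 + £250.00 = £5,118.64; Offer Y costs 36 × £152.27 = £5,481.72.
Offer X is cheaper by £5,481.72 − £5,118.64 = £363.08.

Offer X by £363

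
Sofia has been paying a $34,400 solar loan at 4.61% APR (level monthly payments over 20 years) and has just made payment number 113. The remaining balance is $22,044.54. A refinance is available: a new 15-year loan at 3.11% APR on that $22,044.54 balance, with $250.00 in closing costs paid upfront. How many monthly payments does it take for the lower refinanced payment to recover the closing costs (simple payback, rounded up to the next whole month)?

4 months

Current payment = 34,400 × 4.61%/12 / (1 − (1+0.0038417)^−240) = $219.68.
Refinanced payment = 22,044.54 × 0.0025917 / (1 − (1+0.0025917)^−180) = $153.40.
Monthly savings = $219.68 − $153.40 = $66.28.
Break-even = $250.00 / $66.28 = 3.77 → 4 months.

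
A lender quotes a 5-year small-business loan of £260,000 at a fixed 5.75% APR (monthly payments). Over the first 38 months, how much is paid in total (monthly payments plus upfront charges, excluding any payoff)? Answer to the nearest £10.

£189,860

Monthly rate = 5.75%/12 = 0.0047917; payment = 260,000 × 0.0047917 / (1 − (1+0.0047917)^−60) = £4,996.36.
Total outlay = 38 × £4,996.36 = £189,861.68.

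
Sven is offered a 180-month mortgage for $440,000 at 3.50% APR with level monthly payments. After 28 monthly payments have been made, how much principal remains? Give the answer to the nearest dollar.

$385,754

With monthly rate i = 3.5%/12 = 0.0029167, the balance after k of n payments is P · [(1+i)^n − (1+i)^k] / [(1+i)^n − 1].
(1+0.0029167)^180 = 1.68916760 and (1+0.0029167)^28 = 1.08496508, so the balance is 440,000 × (1.68916760 − 1.08496508) / (1.68916760 − 1) = $385,753.93.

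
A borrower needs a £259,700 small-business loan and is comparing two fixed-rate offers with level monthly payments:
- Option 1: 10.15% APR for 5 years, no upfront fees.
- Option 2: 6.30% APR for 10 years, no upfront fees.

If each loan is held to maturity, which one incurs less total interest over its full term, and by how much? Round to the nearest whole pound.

Option 1 by £18,475

Option 1: at 10.15% the monthly rate is 0.0084583, so the payment is 259,700 × 0.0084583 / (1 − 1.0084583^−60) = £5,537.04.
Total interest on Option 1 = 60 × £5,537.04 − £259,700 = £72,522.40.
Option 2: at 6.30% the monthly rate is 0.0052500, so the payment is 259,700 × 0.0052500 / (1 − 1.0052500^−120) = £2,922.48.
Total interest on Option 2 = 120 × £2,922.48 − £259,700 = £90,997.60.
Option 1 is lower by £18,475.20.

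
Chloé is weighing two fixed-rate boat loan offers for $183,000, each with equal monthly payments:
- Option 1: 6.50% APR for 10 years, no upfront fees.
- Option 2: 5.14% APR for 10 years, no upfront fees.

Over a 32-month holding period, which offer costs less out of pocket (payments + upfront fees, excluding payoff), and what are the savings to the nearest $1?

Option 2 by $3,980

Option 1: monthly rate = 6.5%/12 = 0.0054167; payment = 183,000 × 0.0054167 / (1 − (1+0.0054167)^−120) = $2,077.93.
Option 2: monthly rate = 5.14%/12 = 0.0042833; payment = 183,000 × 0.0042833 / (1 − (1+0.0042833)^−120) = $1,953.55.
Over 32 months: Option 1 costs 32 × $2,077.93 = $66,493.76; Option 2 costs 32 × $1,953.55 = $62,513.60.
Option 2 is cheaper by $66,493.76 − $62,513.60 = $3,980.16.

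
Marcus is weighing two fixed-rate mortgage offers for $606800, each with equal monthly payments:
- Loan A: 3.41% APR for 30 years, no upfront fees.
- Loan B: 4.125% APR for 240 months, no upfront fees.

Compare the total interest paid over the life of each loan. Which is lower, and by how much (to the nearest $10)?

Loan B by $77,860

Loan A: monthly rate = 3.41%/12 = 0.0028417; payment = 606,800 × 0.0028417 / (1 − (1+0.0028417)^−360) = $2,694.41.
Total interest on Loan A = 360 × $2,694.41 − $606,800 = $363,187.60.
Loan B: monthly rate = 4.125%/12 = 0.0034375; payment = 606,800 × 0.0034375 / (1 − (1+0.0034375)^−240) = $3,717.18.
Total interest on Loan B = 240 × $3,717.18 − $606,800 = $285,323.20.
Loan B is lower by $77,864.40.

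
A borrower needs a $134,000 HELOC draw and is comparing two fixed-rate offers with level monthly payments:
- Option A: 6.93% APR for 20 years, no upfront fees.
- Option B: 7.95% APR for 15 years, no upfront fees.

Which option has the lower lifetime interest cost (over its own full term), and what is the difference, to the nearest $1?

Option A: monthly rate = 6.93%/12 = 0.0057750; payment = 134,000 × 0.0057750 / (1 − (1+0.0057750)^−240) = $1,033.28.
Total interest on Option A = 240 × $1,033.28 − $134,000 = $113,987.20.
Option B: at 7.95% the monthly rate is 0.0066250, so the payment is 134,000 × 0.0066250 / (1 − 1.0066250^−180) = $1,276.71.
Total interest on Option B = 180 × $1,276.71 − $134,000 = $95,807.80.
Option B is lower by $18,179.40.

Option B by $18,179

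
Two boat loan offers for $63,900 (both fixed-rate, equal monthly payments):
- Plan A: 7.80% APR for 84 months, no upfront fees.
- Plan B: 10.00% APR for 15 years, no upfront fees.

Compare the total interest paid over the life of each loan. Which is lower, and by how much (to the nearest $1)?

Plan A: at 7.80% the monthly rate is 0.0065000, so the payment is 63,900 × 0.0065000 / (1 − 1.0065000^−84) = $989.60.
Total interest on Plan A = 84 × $989.60 − $63,900 = $19,226.40.
Plan B: at 10.00% the monthly rate is 0.0083333, so the payment is 63,900 × 0.0083333 / (1 − 1.0083333^−180) = $686.67.
Total interest on Plan B = 180 × $686.67 − $63,900 = $59,700.60.
Plan A is lower by $40,474.20.

Plan A by $40,474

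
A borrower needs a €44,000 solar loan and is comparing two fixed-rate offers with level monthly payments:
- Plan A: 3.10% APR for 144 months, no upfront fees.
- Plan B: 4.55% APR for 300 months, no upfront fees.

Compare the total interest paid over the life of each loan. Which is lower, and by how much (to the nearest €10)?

Plan A: monthly rate = 3.1%/12 = 0.0025833; payment = 44,000 × 0.0025833 / (1 − (1+0.0025833)^−144) = €366.29.
Total interest on Plan A = 144 × €366.29 − €44,000 = €8,745.76.
Plan B: at 4.55% the monthly rate is 0.0037917, so the payment is 44,000 × 0.0037917 / (1 − 1.0037917^−300) = €245.82.
Total interest on Plan B = 300 × €245.82 − €44,000 = €29,746.00.
Plan A is lower by €21,000.24.

Plan A by €21,000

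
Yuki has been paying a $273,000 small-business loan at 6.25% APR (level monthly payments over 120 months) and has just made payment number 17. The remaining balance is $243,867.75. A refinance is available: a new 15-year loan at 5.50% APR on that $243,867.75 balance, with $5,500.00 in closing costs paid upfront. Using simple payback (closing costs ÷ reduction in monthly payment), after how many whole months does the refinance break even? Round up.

Current payment = 273,000 × 6.25%/12 / (1 − (1+0.0052083)^−120) = $3,065.25.
Refinanced payment = 243,867.75 × 0.0045833 / (1 − (1+0.0045833)^−180) = $1,992.60.
Monthly savings = $3,065.25 − $1,992.60 = $1,072.65.
Break-even = $5,500.00 / $1,072.65 = 5.13 → 6 months.

6 months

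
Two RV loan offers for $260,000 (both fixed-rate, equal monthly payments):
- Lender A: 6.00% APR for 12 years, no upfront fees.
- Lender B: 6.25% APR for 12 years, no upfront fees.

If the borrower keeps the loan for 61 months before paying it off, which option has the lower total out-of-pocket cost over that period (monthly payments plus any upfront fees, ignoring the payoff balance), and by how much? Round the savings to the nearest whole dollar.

Lender A by $2,060

Lender A: monthly rate = 6%/12 = 0.0050000; payment = 260,000 × 0.0050000 / (1 − (1+0.0050000)^−144) = $2,537.21.
Lender B: monthly rate = 6.25%/12 = 0.0052083; payment = 260,000 × 0.0052083 / (1 − (1+0.0052083)^−144) = $2,570.98.
Over 61 months: Lender A costs 61 × $2,537.21 = $154,769.81; Lender B costs 61 × $2,570.98 = $156,829.78.
Lender A is cheaper by $156,829.78 − $154,769.81 = $2,059.97.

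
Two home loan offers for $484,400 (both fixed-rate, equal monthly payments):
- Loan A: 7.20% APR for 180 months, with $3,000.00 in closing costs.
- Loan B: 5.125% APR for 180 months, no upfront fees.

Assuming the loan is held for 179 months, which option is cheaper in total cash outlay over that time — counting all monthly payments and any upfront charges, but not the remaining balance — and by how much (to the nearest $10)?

Loan A: monthly rate = 7.2%/12 = 0.0060000; payment = 484,400 × 0.0060000 / (1 − (1+0.0060000)^−180) = $4,408.27.
Loan B: at 5.125% the monthly rate is 0.0042708, so the payment is 484,400 × 0.0042708 / (1 − 1.0042708^−180) = $3,862.22.
Over 179 months: Loan A costs 179 × $4,408.27 + $3,000.00 = $792,080.33; Loan B costs 179 × $3,862.22 = $691,337.38.
Loan B is cheaper by $792,080.33 − $691,337.38 = $100,742.95.

Loan B by $100,740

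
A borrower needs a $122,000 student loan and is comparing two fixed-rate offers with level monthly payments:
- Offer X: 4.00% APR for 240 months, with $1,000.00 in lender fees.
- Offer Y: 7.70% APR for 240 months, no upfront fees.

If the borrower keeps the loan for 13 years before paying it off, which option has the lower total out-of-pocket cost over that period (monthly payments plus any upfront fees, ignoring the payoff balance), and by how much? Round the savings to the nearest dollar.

Offer X: monthly rate = 4%/12 = 0.0033333; payment = 122,000 × 0.0033333 / (1 − (1+0.0033333)^−240) = $739.30.
Offer Y: monthly rate = 7.7%/12 = 0.0064167; payment = 122,000 × 0.0064167 / (1 − (1+0.0064167)^−240) = $997.80.
Over 156 months: Offer X costs 156 × $739.30 + $1,000.00 = $116,330.80; Offer Y costs 156 × $997.80 = $155,656.80.
Offer X is cheaper by $155,656.80 − $116,330.80 = $39,326.00.

Offer X by $39,326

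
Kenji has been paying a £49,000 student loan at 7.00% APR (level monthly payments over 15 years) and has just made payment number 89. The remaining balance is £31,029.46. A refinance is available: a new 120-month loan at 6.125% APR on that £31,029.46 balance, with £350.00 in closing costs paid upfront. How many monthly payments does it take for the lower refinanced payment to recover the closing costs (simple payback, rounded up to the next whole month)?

4 months

Current payment = 49,000 × 7%/12 / (1 − (1+0.0058333)^−180) = £440.43.
Refinanced payment = 31,029.46 × 0.0051042 / (1 − (1+0.0051042)^−120) = £346.44.
Monthly savings = £440.43 − £346.44 = £93.99.
Break-even = £350.00 / £93.99 = 3.72 → 4 months.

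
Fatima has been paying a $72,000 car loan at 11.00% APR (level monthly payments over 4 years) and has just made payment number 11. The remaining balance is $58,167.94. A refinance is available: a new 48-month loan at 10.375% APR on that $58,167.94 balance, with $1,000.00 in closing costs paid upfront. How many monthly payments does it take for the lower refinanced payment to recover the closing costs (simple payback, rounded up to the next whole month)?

3 months

Current payment = 72,000 × 11%/12 / (1 − (1+0.0091667)^−48) = $1,860.88.
Refinanced payment = 58,167.94 × 0.0086458 / (1 − (1+0.0086458)^−48) = $1,485.79.
Monthly savings = $1,860.88 − $1,485.79 = $375.09.
Break-even = $1,000.00 / $375.09 = 2.67 → 3 months.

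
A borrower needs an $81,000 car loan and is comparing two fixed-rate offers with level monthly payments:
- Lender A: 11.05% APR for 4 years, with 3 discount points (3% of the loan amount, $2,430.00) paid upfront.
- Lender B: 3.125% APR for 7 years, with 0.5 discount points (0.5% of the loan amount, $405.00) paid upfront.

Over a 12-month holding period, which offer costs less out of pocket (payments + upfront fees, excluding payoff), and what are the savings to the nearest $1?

Lender A: at 11.05% the monthly rate is 0.0092083, so the payment is 81,000 × 0.0092083 / (1 − 1.0092083^−48) = $2,095.45.
Lender B: monthly rate = 3.125%/12 = 0.0026042; payment = 81,000 × 0.0026042 / (1 − (1+0.0026042)^−84) = $1,074.85.
Over 12 months: Lender A costs 12 × $2,095.45 + $2,430.00 = $27,575.40; Lender B costs 12 × $1,074.85 + $405.00 = $13,303.20.
Lender B is cheaper by $27,575.40 − $13,303.20 = $14,272.20.

Lender B by $14,272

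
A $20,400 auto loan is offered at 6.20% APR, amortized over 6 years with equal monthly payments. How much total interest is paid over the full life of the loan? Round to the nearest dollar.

$4,081

At 6.20% the monthly rate is 0.0051667, so the payment is 20,400 × 0.0051667 / (1 − 1.0051667^−72) = $340.02.
Total paid = 72 × $340.02 = $24,481.44; interest = $24,481.44 − $20,400 = $4,081.44.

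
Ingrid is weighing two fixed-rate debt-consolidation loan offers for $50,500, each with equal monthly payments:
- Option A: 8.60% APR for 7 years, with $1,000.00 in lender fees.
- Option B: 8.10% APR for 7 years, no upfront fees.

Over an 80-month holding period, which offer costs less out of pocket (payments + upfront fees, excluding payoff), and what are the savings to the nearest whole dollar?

Option B by $2,013

Option A: monthly rate = 8.6%/12 = 0.0071667; payment = 50,500 × 0.0071667 / (1 − (1+0.0071667)^−84) = $802.28.
Option B: at 8.10% the monthly rate is 0.0067500, so the payment is 50,500 × 0.0067500 / (1 − 1.0067500^−84) = $789.62.
Over 80 months: Option A costs 80 × $802.28 + $1,000.00 = $65,182.40; Option B costs 80 × $789.62 = $63,169.60.
Option B is cheaper by $65,182.40 − $63,169.60 = $2,012.80.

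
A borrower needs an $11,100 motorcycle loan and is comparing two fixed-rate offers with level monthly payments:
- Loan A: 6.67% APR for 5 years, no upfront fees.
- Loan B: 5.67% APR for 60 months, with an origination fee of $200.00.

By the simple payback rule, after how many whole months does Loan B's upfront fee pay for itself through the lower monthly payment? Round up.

Loan A: at 6.67% the monthly rate is 0.0055583, so the payment is 11,100 × 0.0055583 / (1 − 1.0055583^−60) = $218.07.
Loan B: at 5.67% the monthly rate is 0.0047250, so the payment is 11,100 × 0.0047250 / (1 − 1.0047250^−60) = $212.89.
Monthly savings = $218.07 − $212.89 = $5.18.
Break-even = $200.00 / $5.18 = 38.61 → 39 months.

39 months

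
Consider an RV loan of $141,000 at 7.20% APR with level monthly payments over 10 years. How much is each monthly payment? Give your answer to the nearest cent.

Monthly rate = 7.2%/12 = 0.0060000; payment = 141,000 × 0.0060000 / (1 − (1+0.0060000)^−120) = $1,651.70.

$1,651.70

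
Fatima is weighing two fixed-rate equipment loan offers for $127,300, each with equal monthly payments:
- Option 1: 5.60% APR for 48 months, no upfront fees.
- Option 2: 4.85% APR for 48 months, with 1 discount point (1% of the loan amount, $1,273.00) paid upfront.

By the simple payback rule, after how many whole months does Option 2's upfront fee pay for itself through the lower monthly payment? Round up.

30 months

Option 1: at 5.60% the monthly rate is 0.0046667, so the payment is 127,300 × 0.0046667 / (1 − 1.0046667^−48) = $2,966.35.
Option 2: monthly rate = 4.85%/12 = 0.0040417; payment = 127,300 × 0.0040417 / (1 − (1+0.0040417)^−48) = $2,922.99.
Monthly savings = $2,966.35 − $2,922.99 = $43.36.
Break-even = $1,273.00 / $43.36 = 29.36 → 30 months.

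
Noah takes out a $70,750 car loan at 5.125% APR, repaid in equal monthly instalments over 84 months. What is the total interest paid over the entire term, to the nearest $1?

$13,597

At 5.125% the monthly rate is 0.0042708, so the payment is 70,750 × 0.0042708 / (1 − 1.0042708^−84) = $1,004.13.
Total paid = 84 × $1,004.13 = $84,346.92; interest = $84,346.92 − $70,750 = $13,596.92.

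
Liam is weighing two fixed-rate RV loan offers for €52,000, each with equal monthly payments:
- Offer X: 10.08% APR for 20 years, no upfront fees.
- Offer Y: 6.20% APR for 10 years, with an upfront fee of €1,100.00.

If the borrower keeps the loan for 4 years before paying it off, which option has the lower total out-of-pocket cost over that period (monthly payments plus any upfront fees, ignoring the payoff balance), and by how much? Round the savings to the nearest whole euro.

Offer X: monthly rate = 10.08%/12 = 0.0084000; payment = 52,000 × 0.0084000 / (1 − (1+0.0084000)^−240) = €504.57.
Offer Y: monthly rate = 6.2%/12 = 0.0051667; payment = 52,000 × 0.0051667 / (1 − (1+0.0051667)^−120) = €582.54.
Over 48 months: Offer X costs 48 × €504.57 = €24,219.36; Offer Y costs 48 × €582.54 + €1,100.00 = €29,061.92.
Offer X is cheaper by €29,061.92 − €24,219.36 = €4,842.56.

Offer X by €4,843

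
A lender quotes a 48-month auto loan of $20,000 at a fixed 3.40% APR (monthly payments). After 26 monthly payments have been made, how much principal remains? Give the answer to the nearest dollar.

$9,504

With monthly rate i = 3.4%/12 = 0.0028333, the balance after k of n payments is P · [(1+i)^n − (1+i)^k] / [(1+i)^n − 1].
(1+0.0028333)^48 = 1.14546160 and (1+0.0028333)^26 = 1.07633581, so the balance is 20,000 × (1.14546160 − 1.07633581) / (1.14546160 − 1) = $9,504.34.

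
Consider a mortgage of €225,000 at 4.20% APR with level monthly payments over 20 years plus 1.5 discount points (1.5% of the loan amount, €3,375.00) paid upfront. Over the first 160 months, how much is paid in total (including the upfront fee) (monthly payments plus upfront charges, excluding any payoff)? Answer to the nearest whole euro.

At 4.20% the monthly rate is 0.0035000, so the payment is 225,000 × 0.0035000 / (1 − 1.0035000^−240) = €1,387.28.
Total outlay = 160 × €1,387.28 + €3,375.00 = €225,339.80.

€225,340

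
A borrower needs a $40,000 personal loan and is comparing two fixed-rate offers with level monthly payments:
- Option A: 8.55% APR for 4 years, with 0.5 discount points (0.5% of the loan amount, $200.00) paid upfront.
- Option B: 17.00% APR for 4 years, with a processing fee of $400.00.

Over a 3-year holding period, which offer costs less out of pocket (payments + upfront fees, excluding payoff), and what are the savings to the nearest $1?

Option A by $6,224

Option A: monthly rate = 8.55%/12 = 0.0071250; payment = 40,000 × 0.0071250 / (1 − (1+0.0071250)^−48) = $986.88.
Option B: at 17.00% the monthly rate is 0.0141667, so the payment is 40,000 × 0.0141667 / (1 − 1.0141667^−48) = $1,154.20.
Over 36 months: Option A costs 36 × $986.88 + $200.00 = $35,727.68; Option B costs 36 × $1,154.20 + $400.00 = $41,951.20.
Option A is cheaper by $41,951.20 − $35,727.68 = $6,223.52.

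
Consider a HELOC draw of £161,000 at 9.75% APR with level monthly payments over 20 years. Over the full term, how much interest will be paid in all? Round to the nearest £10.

£205,510

At 9.75% the monthly rate is 0.0081250, so the payment is 161,000 × 0.0081250 / (1 − 1.0081250^−240) = £1,527.11.
Total paid = 240 × £1,527.11 = £366,506.40; interest = £366,506.40 − £161,000 = £205,506.40.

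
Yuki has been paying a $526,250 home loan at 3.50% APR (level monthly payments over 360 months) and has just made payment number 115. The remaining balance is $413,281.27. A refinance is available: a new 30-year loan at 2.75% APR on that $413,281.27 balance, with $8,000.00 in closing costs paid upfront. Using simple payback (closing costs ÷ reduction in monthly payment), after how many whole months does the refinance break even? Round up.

Current payment = 526,250 × 3.5%/12 / (1 − (1+0.0029167)^−360) = $2,363.10.
Refinanced payment = 413,281.27 × 0.0022917 / (1 − (1+0.0022917)^−360) = $1,687.18.
Monthly savings = $2,363.10 − $1,687.18 = $675.92.
Break-even = $8,000.00 / $675.92 = 11.84 → 12 months.

12 months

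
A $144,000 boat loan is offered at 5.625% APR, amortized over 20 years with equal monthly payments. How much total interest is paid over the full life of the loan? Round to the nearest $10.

Monthly rate = 5.625%/12 = 0.0046875; payment = 144,000 × 0.0046875 / (1 − (1+0.0046875)^−240) = $1,000.75.
Total paid = 240 × $1,000.75 = $240,180.00; interest = $240,180.00 − $144,000 = $96,180.00.

$96,180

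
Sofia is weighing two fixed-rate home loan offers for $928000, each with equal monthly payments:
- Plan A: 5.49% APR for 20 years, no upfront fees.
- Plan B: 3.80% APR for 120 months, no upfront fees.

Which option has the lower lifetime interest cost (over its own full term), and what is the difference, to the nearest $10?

Plan B by $413,890

Plan A: monthly rate = 5.49%/12 = 0.0045750; payment = 928,000 × 0.0045750 / (1 − (1+0.0045750)^−240) = $6,378.35.
Total interest on Plan A = 240 × $6,378.35 − $928,000 = $602,804.00.
Plan B: monthly rate = 3.8%/12 = 0.0031667; payment = 928,000 × 0.0031667 / (1 − (1+0.0031667)^−120) = $9,307.59.
Total interest on Plan B = 120 × $9,307.59 − $928,000 = $188,910.80.
Plan B is lower by $413,893.20.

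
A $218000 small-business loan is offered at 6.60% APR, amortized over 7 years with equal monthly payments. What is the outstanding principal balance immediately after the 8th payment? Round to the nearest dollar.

$201,291

With monthly rate i = 6.6%/12 = 0.0055000, the balance after k of n payments is P · [(1+i)^n − (1+i)^k] / [(1+i)^n − 1].
(1+0.0055000)^84 = 1.58523734 and (1+0.0055000)^8 = 1.04485638, so the balance is 218,000 × (1.58523734 − 1.04485638) / (1.58523734 − 1) = $201,291.07.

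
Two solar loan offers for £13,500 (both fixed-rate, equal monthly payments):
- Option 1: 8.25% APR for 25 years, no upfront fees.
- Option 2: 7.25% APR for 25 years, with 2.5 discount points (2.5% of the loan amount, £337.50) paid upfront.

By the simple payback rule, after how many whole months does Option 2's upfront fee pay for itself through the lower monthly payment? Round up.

Option 1: at 8.25% the monthly rate is 0.0068750, so the payment is 13,500 × 0.0068750 / (1 − 1.0068750^−300) = £106.44.
Option 2: monthly rate = 7.25%/12 = 0.0060417; payment = 13,500 × 0.0060417 / (1 − (1+0.0060417)^−300) = £97.58.
Monthly savings = £106.44 − £97.58 = £8.86.
Break-even = £337.50 / £8.86 = 38.09 → 39 months.

39 months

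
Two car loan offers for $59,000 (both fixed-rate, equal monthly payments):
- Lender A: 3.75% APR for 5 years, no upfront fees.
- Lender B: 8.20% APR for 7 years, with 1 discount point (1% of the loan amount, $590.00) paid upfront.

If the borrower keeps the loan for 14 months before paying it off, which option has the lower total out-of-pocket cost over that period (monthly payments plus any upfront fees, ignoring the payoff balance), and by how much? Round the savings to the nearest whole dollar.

Lender B by $1,572

Lender A: monthly rate = 3.75%/12 = 0.0031250; payment = 59,000 × 0.0031250 / (1 − (1+0.0031250)^−60) = $1,079.93.
Lender B: at 8.20% the monthly rate is 0.0068333, so the payment is 59,000 × 0.0068333 / (1 − 1.0068333^−84) = $925.48.
Over 14 months: Lender A costs 14 × $1,079.93 = $15,119.02; Lender B costs 14 × $925.48 + $590.00 = $13,546.72.
Lender B is cheaper by $15,119.02 − $13,546.72 = $1,572.30.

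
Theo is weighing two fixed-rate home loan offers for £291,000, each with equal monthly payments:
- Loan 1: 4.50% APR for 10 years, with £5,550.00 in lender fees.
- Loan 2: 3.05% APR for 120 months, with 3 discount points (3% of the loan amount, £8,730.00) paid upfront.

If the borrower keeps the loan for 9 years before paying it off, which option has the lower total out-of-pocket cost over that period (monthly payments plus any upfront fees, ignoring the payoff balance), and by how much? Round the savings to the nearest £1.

Loan 1: at 4.50% the monthly rate is 0.0037500, so the payment is 291,000 × 0.0037500 / (1 − 1.0037500^−120) = £3,015.88.
Loan 2: at 3.05% the monthly rate is 0.0025417, so the payment is 291,000 × 0.0025417 / (1 − 1.0025417^−120) = £2,816.64.
Over 108 months: Loan 1 costs 108 × £3,015.88 + £5,550.00 = £331,265.04; Loan 2 costs 108 × £2,816.64 + £8,730.00 = £312,927.12.
Loan 2 is cheaper by £331,265.04 − £312,927.12 = £18,337.92.

Loan 2 by £18,338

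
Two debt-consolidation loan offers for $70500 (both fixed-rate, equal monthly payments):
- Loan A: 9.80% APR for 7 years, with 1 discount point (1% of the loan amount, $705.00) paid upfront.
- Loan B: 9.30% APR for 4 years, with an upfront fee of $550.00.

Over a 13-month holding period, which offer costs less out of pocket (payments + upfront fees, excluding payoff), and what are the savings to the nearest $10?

Loan A by $7,660

Loan A: monthly rate = 9.8%/12 = 0.0081667; payment = 70,500 × 0.0081667 / (1 − (1+0.0081667)^−84) = $1,163.11.
Loan B: monthly rate = 9.3%/12 = 0.0077500; payment = 70,500 × 0.0077500 / (1 − (1+0.0077500)^−48) = $1,764.46.
Over 13 months: Loan A costs 13 × $1,163.11 + $705.00 = $15,825.43; Loan B costs 13 × $1,764.46 + $550.00 = $23,487.98.
Loan A is cheaper by $23,487.98 − $15,825.43 = $7,662.55.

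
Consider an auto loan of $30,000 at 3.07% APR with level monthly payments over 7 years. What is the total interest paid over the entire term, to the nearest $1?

$3,377

At 3.07% the monthly rate is 0.0025583, so the payment is 30,000 × 0.0025583 / (1 − 1.0025583^−84) = $397.35.
Total paid = 84 × $397.35 = $33,377.40; interest = $33,377.40 − $30,000 = $3,377.40.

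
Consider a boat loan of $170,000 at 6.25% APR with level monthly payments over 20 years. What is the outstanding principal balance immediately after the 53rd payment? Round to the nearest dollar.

$148,265

With monthly rate i = 6.25%/12 = 0.0052083, the balance after k of n payments is P · [(1+i)^n − (1+i)^k] / [(1+i)^n − 1].
(1+0.0052083)^240 = 3.47903881 and (1+0.0052083)^53 = 1.31695900, so the balance is 170,000 × (3.47903881 − 1.31695900) / (3.47903881 − 1) = $148,264.55.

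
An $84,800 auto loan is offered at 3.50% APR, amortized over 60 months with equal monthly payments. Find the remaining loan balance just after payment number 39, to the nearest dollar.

With monthly rate i = 3.5%/12 = 0.0029167, the balance after k of n payments is P · [(1+i)^n − (1+i)^k] / [(1+i)^n − 1].
(1+0.0029167)^60 = 1.19094283 and (1+0.0029167)^39 = 1.12028648, so the balance is 84,800 × (1.19094283 − 1.12028648) / (1.19094283 − 1) = $31,379.33.

$31,379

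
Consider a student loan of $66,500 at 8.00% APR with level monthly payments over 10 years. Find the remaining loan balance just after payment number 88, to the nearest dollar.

With monthly rate i = 8%/12 = 0.0066667, the balance after k of n payments is P · [(1+i)^n − (1+i)^k] / [(1+i)^n − 1].
(1+0.0066667)^120 = 2.21964023 and (1+0.0066667)^88 = 1.79448803, so the balance is 66,500 × (2.21964023 − 1.79448803) / (2.21964023 − 1) = $23,181.12.

$23,181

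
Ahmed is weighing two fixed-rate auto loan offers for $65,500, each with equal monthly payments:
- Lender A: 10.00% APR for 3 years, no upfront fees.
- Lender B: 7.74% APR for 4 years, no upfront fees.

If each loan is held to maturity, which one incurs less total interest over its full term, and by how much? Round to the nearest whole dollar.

Lender A: monthly rate = 10%/12 = 0.0083333; payment = 65,500 × 0.0083333 / (1 − (1+0.0083333)^−36) = $2,113.50.
Total interest on Lender A = 36 × $2,113.50 − $65,500 = $10,586.00.
Lender B: monthly rate = 7.74%/12 = 0.0064500; payment = 65,500 × 0.0064500 / (1 − (1+0.0064500)^−48) = $1,591.06.
Total interest on Lender B = 48 × $1,591.06 − $65,500 = $10,870.88.
Lender A is lower by $284.88.

Lender A by $285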